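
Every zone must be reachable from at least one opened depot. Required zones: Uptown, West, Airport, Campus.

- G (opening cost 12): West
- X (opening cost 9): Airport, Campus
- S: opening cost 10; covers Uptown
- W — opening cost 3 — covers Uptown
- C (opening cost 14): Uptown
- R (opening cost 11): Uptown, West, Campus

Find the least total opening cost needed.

Choose X and R: together they cover Uptown, West, Airport, Campus — every zone.
Total opening cost: 9 + 11 = 20.

20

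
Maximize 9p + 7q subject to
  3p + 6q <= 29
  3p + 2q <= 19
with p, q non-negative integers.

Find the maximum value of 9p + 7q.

59

The continuous relaxation peaks at (4.67, 2.5) with value 59.50; rounding to a feasible lattice point costs some objective.
(p,q)=(5,2): 3·5+6·2=27≤29, 3·5+2·2=19≤19, objective 59.
(p,q)=(5,1): 3·5+6·1=21≤29, 3·5+2·1=17≤19, objective 52.
(p,q)=(4,2): 3·4+6·2=24≤29, 3·4+2·2=16≤19, objective 50.
Maximum is 59 at (p,q)=(5,2).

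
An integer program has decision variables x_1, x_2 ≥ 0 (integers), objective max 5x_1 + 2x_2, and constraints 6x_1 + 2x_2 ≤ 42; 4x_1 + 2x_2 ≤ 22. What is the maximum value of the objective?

27

Relaxing integrality, the LP optimum is 27.50 at (x_1,x_2) = (5.5, 0), which is not an integer point.
(x_1,x_2)=(5,1): 6·5+2·1=32≤42, 4·5+2·1=22≤22, objective 27.
(x_1,x_2)=(5,0): 6·5+2·0=30≤42, 4·5+2·0=20≤22, objective 25.
(x_1,x_2)=(4,2): 6·4+2·2=28≤42, 4·4+2·2=20≤22, objective 24.
No feasible integer point exceeds 27.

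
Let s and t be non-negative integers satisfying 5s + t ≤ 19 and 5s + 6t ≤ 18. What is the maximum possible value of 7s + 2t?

Relaxing integrality, the LP optimum is 25.20 at (s,t) = (3.6, 0), which is not an integer point.
(s,t)=(3,0): 5·3+1·0=15≤19, 5·3+6·0=15≤18, objective 21.
(s,t)=(2,1): 5·2+1·1=11≤19, 5·2+6·1=16≤18, objective 16.
(s,t)=(2,0): 5·2+1·0=10≤19, 5·2+6·0=10≤18, objective 14.
No feasible integer point exceeds 21.

21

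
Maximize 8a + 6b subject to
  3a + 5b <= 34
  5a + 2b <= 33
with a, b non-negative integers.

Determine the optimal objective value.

58

(a,b)=(5,3): 3·5+5·3=30≤34, 5·5+2·3=31≤33, objective 58.
(a,b)=(4,4): 3·4+5·4=32≤34, 5·4+2·4=28≤33, objective 56.
Maximum is 58 at (a,b)=(5,3).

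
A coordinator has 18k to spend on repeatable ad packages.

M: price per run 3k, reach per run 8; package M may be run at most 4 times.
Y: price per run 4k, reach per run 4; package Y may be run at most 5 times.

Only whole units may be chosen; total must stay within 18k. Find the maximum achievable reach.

M has the best ratio (8/3); taking only M gives at most 4×8 = 32 (stopped by the supply cap of 4).
Mixing does better — 4×M and 1×Y: price 16 ≤ 18, reach 4·8 + 1·4 = 36.

36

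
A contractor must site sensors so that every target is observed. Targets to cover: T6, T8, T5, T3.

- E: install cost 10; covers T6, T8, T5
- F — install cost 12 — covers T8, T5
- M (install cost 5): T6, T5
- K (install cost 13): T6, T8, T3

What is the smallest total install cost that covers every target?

Choose M and K: together they cover T6, T8, T5, T3 — every target.
Total install cost: 5 + 13 = 18.
No cover costs less than 18.

18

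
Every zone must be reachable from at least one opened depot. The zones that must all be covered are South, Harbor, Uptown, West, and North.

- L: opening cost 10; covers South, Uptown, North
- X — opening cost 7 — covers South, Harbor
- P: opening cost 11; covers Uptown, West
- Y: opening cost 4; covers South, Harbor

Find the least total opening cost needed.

Choose L, P, and Y: together they cover South, Harbor, Uptown, West, North — every zone.
Total opening cost: 10 + 11 + 4 = 25.
No cover costs less than 25.

25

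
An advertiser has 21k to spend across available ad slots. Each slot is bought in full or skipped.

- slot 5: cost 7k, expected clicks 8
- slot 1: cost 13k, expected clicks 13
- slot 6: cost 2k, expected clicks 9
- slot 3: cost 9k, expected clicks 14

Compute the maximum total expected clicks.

31

slot 5 + slot 6 + slot 3: cost 7 + 2 + 9 = 18 ≤ 21, expected clicks 8 + 9 + 14 = 31.
slot 6 + slot 3: cost 2 + 9 = 11 ≤ 21, expected clicks 9 + 14 = 23.
slot 1 + slot 6: cost 13 + 2 = 15 ≤ 21, expected clicks 13 + 9 = 22.
Best is slot 5, slot 6, and slot 3 with total expected clicks 31.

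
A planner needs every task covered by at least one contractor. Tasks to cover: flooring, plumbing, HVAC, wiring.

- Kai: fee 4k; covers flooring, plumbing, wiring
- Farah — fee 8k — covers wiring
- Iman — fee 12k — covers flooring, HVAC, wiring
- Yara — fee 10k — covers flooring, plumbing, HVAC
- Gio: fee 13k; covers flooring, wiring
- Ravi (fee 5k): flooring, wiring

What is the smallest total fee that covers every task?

Choose Kai and Yara: together they cover flooring, plumbing, HVAC, wiring — every task.
Total fee: 4 + 10 = 14.
No cover costs less than 14.

14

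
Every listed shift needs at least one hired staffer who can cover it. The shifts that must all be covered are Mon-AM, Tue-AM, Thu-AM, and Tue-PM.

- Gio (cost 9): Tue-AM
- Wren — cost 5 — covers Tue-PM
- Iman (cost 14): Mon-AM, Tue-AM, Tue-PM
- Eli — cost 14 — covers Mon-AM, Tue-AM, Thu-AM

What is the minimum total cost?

19

This is an integer covering problem.
Choose Wren and Eli: together they cover Mon-AM, Tue-AM, Thu-AM, Tue-PM — every shift.
Total cost: 5 + 14 = 19.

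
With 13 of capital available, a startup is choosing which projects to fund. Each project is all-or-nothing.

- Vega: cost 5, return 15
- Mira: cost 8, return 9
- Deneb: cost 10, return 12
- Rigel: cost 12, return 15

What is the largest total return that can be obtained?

This is an integer program with binary decision variables.
Allowing fractional choices, the relaxed optimum would be about 25.0, but projects are indivisible.
Vega: cost 5 ≤ 13, return 15.
Vega + Mira: cost 5 + 8 = 13 ≤ 13, return 15 + 9 = 24.
Rigel: cost 12 ≤ 13, return 15.
Best is Vega and Mira with total return 24.

24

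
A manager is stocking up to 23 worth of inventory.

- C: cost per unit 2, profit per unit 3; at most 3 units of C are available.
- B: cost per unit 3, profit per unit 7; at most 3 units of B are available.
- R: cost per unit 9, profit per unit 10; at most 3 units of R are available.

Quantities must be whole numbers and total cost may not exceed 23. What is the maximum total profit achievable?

This is a bounded integer knapsack.
2×C, 3×B, and 1×R: cost 22 ≤ 23, profit 2·3 + 3·7 + 1·10 = 37.
1×C, 3×B, and 1×R: cost 20 ≤ 23, profit 1·3 + 3·7 + 1·10 = 34.
Best is 37.

37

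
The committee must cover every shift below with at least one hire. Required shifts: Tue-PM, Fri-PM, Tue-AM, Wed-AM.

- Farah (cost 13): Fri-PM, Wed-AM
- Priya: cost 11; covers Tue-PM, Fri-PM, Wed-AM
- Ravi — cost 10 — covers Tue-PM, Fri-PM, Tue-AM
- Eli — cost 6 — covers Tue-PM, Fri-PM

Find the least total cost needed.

21

The greedy cost-per-new-shift heuristic would pick Eli, Ravi, and Priya for 27, but a cheaper cover exists.
Choose Priya and Ravi: together they cover Tue-PM, Fri-PM, Tue-AM, Wed-AM — every shift.
Total cost: 11 + 10 = 21.
No cover costs less than 21.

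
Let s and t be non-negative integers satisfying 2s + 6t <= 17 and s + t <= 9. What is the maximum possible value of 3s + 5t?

Relaxing integrality, the LP optimum is 25.50 at (s,t) = (8.5, 0), which is not an integer point.
(s,t)=(8,0): 2·8+6·0=16≤17, 1·8+1·0=8≤9, objective 24.
(s,t)=(7,0): 2·7+6·0=14≤17, 1·7+1·0=7≤9, objective 21.
The best lattice point is (8,0), giving 24.

24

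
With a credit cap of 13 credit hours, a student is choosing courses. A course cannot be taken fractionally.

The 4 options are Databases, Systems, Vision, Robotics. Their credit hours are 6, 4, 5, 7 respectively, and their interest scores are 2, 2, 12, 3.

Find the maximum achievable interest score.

Allowing fractional choices, the relaxed optimum would be about 15.7, but courses are indivisible.
Vision + Robotics: credit hours 5 + 7 = 12 ≤ 13, interest score 12 + 3 = 15.
Databases + Vision: credit hours 6 + 5 = 11 ≤ 13, interest score 2 + 12 = 14.
Systems + Vision: credit hours 4 + 5 = 9 ≤ 13, interest score 2 + 12 = 14.
Best is Vision and Robotics with total interest score 15.

15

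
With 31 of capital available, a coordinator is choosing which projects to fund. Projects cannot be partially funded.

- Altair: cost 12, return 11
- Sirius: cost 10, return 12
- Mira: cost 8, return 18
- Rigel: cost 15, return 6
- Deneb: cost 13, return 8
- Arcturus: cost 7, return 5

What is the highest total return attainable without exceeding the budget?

This is an integer program with binary decision variables.
Allowing fractional choices, the relaxed optimum would be about 41.7, but projects are indivisible.
Sirius + Mira + Deneb: cost 10 + 8 + 13 = 31 ≤ 31, return 12 + 18 + 8 = 38.
Altair + Sirius + Mira: cost 12 + 10 + 8 = 30 ≤ 31, return 11 + 12 + 18 = 41.
Best is Altair, Sirius, and Mira with total return 41.

41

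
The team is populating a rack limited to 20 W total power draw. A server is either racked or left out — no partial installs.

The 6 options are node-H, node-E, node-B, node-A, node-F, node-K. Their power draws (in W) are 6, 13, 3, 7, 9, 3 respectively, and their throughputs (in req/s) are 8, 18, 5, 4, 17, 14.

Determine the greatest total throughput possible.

39

This is an integer program with binary decision variables.
Allowing fractional choices, the relaxed optimum would be about 42.9, but servers are indivisible.
node-E + node-B + node-K: power draw 13 + 3 + 3 = 19 ≤ 20, throughput 18 + 5 + 14 = 37.
node-H + node-F + node-K: power draw 6 + 9 + 3 = 18 ≤ 20, throughput 8 + 17 + 14 = 39.
Best is node-H, node-F, and node-K with total throughput 39.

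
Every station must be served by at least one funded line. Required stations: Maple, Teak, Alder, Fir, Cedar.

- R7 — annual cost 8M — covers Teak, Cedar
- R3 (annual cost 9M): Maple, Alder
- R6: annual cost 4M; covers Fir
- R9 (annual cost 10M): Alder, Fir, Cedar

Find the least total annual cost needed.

This is a weighted set-cover instance.
Choose R7, R3, and R6: together they cover Maple, Teak, Alder, Fir, Cedar — every station.
Total annual cost: 8 + 9 + 4 = 21.

21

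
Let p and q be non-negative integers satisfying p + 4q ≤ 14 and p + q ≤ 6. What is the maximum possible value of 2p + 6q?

The continuous relaxation peaks at (3.33, 2.67) with value 22.67; rounding to a feasible lattice point costs some objective.
(p,q)=(2,3) is feasible, giving 22.
(p,q)=(4,2) is feasible, giving 20.
(p,q)=(1,3) is feasible, giving 20.
No feasible integer point exceeds 22.

22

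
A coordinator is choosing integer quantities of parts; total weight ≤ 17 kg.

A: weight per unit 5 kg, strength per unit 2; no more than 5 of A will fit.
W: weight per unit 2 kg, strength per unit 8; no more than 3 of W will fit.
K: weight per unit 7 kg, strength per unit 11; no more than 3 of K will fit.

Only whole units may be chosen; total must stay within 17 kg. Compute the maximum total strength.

W has the best ratio (8/2); taking only W gives at most 3×8 = 24 (stopped by the supply cap of 3).
Mixing does better — 3×W and 1×K: weight 13 ≤ 17, strength 3·8 + 1·11 = 35.

35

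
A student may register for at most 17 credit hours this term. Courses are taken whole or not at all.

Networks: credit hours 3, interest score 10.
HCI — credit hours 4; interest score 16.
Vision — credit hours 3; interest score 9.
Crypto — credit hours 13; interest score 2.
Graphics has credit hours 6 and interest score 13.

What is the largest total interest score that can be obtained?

48

This is a 0-1 knapsack instance.
Allowing fractional choices, the relaxed optimum would be about 48.2, but courses are indivisible.
Networks + HCI + Vision + Graphics: credit hours 3 + 4 + 3 + 6 = 16 ≤ 17, interest score 10 + 16 + 9 + 13 = 48.
Networks + HCI + Graphics: credit hours 3 + 4 + 6 = 13 ≤ 17, interest score 10 + 16 + 13 = 39.
Best is Networks, HCI, Vision, and Graphics with total interest score 48.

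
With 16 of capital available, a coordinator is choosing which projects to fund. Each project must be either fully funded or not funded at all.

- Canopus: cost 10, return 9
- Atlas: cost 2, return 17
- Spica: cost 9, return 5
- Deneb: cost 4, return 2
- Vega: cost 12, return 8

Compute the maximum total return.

28

This is an integer program with binary decision variables.
Canopus + Atlas: cost 10 + 2 = 12 ≤ 16, return 9 + 17 = 26.
Canopus + Atlas + Deneb: cost 10 + 2 + 4 = 16 ≤ 16, return 9 + 17 + 2 = 28.
Best is Canopus, Atlas, and Deneb with total return 28.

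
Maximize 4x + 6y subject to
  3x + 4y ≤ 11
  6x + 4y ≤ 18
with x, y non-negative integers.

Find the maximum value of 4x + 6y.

16

The continuous relaxation peaks at (0, 2.75) with value 16.50; rounding to a feasible lattice point costs some objective.
(x,y)=(1,2) is feasible, giving 16.
(x,y)=(2,1) is feasible, giving 14.
(x,y)=(0,2) is feasible, giving 12.
The best lattice point is (1,2), giving 16.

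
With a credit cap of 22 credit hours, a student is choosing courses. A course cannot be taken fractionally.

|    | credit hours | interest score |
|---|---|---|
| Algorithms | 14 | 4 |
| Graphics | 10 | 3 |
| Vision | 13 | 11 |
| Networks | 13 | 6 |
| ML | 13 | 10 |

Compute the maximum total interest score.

This is an integer program with binary decision variables.
Allowing fractional choices, the relaxed optimum would be about 17.9, but courses are indivisible.
Vision: credit hours 13 ≤ 22, interest score 11.
ML: credit hours 13 ≤ 22, interest score 10.
Best is Vision with total interest score 11.

11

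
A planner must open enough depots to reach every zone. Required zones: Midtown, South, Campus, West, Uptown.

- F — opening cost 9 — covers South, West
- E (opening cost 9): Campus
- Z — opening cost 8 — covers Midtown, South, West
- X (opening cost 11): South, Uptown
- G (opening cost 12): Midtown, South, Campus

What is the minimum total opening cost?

Choose E, Z, and X: together they cover Midtown, South, Campus, West, Uptown — every zone.
Total opening cost: 9 + 8 + 11 = 28.
No cover costs less than 28.

28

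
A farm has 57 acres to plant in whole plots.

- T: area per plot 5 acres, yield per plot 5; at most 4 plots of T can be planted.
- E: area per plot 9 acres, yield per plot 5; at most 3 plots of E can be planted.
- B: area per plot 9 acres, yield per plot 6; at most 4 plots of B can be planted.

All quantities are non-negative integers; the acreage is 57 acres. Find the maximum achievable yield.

44

4×T and 4×B: area 56 ≤ 57, yield 4·5 + 4·6 = 44.
4×T, 1×E, and 3×B: area 56 ≤ 57, yield 4·5 + 1·5 + 3·6 = 43.
Best is 44.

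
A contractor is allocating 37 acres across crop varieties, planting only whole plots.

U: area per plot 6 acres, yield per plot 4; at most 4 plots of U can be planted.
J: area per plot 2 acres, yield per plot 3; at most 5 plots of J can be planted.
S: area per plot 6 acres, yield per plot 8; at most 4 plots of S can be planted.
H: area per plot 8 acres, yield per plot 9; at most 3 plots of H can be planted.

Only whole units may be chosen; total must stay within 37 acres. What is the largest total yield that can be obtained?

This is a bounded integer knapsack.
5×J, 3×S, and 1×H: area 36 ≤ 37, yield 5·3 + 3·8 + 1·9 = 48.
2×J, 4×S, and 1×H: area 36 ≤ 37, yield 2·3 + 4·8 + 1·9 = 47.
Best is 48.

48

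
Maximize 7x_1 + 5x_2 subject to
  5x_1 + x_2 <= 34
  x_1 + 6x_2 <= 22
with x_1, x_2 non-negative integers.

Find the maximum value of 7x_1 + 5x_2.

52

(x_1,x_2)=(6,2) is feasible, giving 52.
(x_1,x_2)=(6,1) is feasible, giving 47.
(x_1,x_2)=(5,2) is feasible, giving 45.
(x_1,x_2)=(5,1) is feasible, giving 40.
No feasible integer point exceeds 52.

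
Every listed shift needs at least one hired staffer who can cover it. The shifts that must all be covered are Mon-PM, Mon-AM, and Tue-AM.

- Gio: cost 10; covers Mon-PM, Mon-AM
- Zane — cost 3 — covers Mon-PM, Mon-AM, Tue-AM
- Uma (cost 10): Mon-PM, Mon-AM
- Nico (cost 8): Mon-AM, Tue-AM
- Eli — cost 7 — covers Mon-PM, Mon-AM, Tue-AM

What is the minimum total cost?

This is an integer covering problem.
Zane alone covers Mon-PM, Mon-AM, Tue-AM — every shift.
Total cost: 3.
No cover costs less than 3.

3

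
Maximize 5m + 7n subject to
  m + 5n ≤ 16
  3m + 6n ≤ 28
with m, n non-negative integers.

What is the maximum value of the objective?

The continuous relaxation peaks at (9.33, 0) with value 46.67; rounding to a feasible lattice point costs some objective.
(m,n)=(9,0): 1·9+5·0=9≤16, 3·9+6·0=27≤28, objective 45.
(m,n)=(8,0): 1·8+5·0=8≤16, 3·8+6·0=24≤28, objective 40.
No feasible integer point exceeds 45.

45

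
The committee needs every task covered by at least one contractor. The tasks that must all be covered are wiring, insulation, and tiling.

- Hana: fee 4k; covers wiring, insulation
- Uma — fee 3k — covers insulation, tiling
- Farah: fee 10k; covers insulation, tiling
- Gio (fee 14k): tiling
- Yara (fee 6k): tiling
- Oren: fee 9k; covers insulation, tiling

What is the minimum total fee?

Choose Hana and Uma: together they cover wiring, insulation, tiling — every task.
Total fee: 4 + 3 = 7.
No cover costs less than 7.

7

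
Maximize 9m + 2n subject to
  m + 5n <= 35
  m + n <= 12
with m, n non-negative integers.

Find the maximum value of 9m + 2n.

(m,n)=(12,0): 1·12+5·0=12≤35, 1·12+1·0=12≤12, objective 108.
(m,n)=(11,1): 1·11+5·1=16≤35, 1·11+1·1=12≤12, objective 101.
(m,n)=(11,0): 1·11+5·0=11≤35, 1·11+1·0=11≤12, objective 99.
Maximum is 108 at (m,n)=(12,0).

108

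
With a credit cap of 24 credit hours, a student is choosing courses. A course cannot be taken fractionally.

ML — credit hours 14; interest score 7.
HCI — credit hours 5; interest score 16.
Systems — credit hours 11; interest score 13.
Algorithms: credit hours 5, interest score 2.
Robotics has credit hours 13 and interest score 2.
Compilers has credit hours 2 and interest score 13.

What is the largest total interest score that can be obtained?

This is an integer program with binary decision variables.
Allowing fractional choices, the relaxed optimum would be about 45.0, but courses are indivisible.
HCI + Systems + Compilers: credit hours 5 + 11 + 2 = 18 ≤ 24, interest score 16 + 13 + 13 = 42.
ML + HCI + Compilers: credit hours 14 + 5 + 2 = 21 ≤ 24, interest score 7 + 16 + 13 = 36.
HCI + Systems + Algorithms + Compilers: credit hours 5 + 11 + 5 + 2 = 23 ≤ 24, interest score 16 + 13 + 2 + 13 = 44.
Best is HCI, Systems, Algorithms, and Compilers with total interest score 44.

44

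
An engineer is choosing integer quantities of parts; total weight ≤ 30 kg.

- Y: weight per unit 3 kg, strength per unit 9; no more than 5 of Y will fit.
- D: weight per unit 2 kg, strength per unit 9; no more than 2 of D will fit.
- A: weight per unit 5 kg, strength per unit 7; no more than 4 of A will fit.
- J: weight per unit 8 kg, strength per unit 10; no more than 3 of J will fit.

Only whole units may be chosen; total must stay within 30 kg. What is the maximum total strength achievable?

77

D has the best ratio (9/2); taking only D gives at most 2×9 = 18 (stopped by the supply cap of 2).
Mixing does better — 5×Y, 2×D, and 2×A: weight 29 ≤ 30, strength 5·9 + 2·9 + 2·7 = 77.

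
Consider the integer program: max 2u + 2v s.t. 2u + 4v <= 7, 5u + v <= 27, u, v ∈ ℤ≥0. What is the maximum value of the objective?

6

The continuous relaxation peaks at (3.5, 0) with value 7.00; rounding to a feasible lattice point costs some objective.
(u,v)=(3,0): 2·3+4·0=6≤7, 5·3+1·0=15≤27, objective 6.
(u,v)=(2,0): 2·2+4·0=4≤7, 5·2+1·0=10≤27, objective 4.
Maximum is 6 at (u,v)=(3,0).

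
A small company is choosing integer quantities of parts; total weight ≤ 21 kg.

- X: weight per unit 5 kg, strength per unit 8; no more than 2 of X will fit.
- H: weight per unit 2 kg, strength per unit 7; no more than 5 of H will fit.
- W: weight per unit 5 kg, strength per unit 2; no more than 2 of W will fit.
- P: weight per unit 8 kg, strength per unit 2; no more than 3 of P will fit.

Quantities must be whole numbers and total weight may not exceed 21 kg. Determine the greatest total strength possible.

51

This is a bounded integer knapsack.
H has the best ratio (7/2); taking only H gives at most 5×7 = 35 (stopped by the supply cap of 5).
Mixing does better — 2×X and 5×H: weight 20 ≤ 21, strength 2·8 + 5·7 = 51.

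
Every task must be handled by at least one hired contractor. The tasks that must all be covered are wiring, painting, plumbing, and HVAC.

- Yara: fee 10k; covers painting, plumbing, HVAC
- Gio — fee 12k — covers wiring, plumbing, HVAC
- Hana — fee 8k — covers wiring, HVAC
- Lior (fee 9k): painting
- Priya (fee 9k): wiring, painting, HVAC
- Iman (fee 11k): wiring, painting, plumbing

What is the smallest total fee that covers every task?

The greedy cost-per-new-task heuristic would pick Priya and Yara for 19, but a cheaper cover exists.
Choose Yara and Hana: together they cover wiring, painting, plumbing, HVAC — every task.
Total fee: 10 + 8 = 18.
No cover costs less than 18.

18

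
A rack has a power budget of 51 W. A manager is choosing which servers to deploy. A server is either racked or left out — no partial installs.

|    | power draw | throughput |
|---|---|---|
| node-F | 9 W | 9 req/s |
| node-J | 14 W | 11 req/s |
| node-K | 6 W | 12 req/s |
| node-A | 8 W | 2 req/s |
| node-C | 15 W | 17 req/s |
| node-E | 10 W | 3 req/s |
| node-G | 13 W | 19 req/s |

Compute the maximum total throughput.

59

Allowing fractional choices, the relaxed optimum would be about 63.3, but servers are indivisible.
node-F + node-K + node-A + node-C + node-G: power draw 9 + 6 + 8 + 15 + 13 = 51 ≤ 51, throughput 9 + 12 + 2 + 17 + 19 = 59.
node-J + node-K + node-C + node-G: power draw 14 + 6 + 15 + 13 = 48 ≤ 51, throughput 11 + 12 + 17 + 19 = 59.
node-F + node-K + node-C + node-G: power draw 9 + 6 + 15 + 13 = 43 ≤ 51, throughput 9 + 12 + 17 + 19 = 57.
The maximum throughput is 59; one optimal choice is node-J, node-K, node-C, and node-G.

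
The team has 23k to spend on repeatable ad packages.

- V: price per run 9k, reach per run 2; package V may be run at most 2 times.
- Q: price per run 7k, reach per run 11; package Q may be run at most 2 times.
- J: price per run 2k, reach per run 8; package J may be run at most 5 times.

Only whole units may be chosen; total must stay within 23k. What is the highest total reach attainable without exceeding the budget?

Take 2×Q and 4×J: price 22 ≤ 23, reach 2·11 + 4·8 = 54.
No other integer combination yields more.

54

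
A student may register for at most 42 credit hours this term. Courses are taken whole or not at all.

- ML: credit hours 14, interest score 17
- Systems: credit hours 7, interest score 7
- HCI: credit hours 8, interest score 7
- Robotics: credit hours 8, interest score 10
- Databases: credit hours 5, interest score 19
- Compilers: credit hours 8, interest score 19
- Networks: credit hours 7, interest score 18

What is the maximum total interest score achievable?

This is a 0-1 knapsack instance.
ML + HCI + Databases + Compilers + Networks: credit hours 14 + 8 + 5 + 8 + 7 = 42 ≤ 42, interest score 17 + 7 + 19 + 19 + 18 = 80.
ML + Robotics + Databases + Compilers + Networks: credit hours 14 + 8 + 5 + 8 + 7 = 42 ≤ 42, interest score 17 + 10 + 19 + 19 + 18 = 83.
ML + Systems + Databases + Compilers + Networks: credit hours 14 + 7 + 5 + 8 + 7 = 41 ≤ 42, interest score 17 + 7 + 19 + 19 + 18 = 80.
Best is ML, Robotics, Databases, Compilers, and Networks with total interest score 83.

83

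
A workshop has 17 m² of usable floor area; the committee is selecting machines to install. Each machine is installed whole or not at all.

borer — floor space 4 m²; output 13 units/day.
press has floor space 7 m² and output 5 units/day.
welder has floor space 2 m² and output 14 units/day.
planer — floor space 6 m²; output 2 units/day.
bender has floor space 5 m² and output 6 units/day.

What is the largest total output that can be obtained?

35

Treat it as a binary knapsack problem.
borer + press + welder: floor space 4 + 7 + 2 = 13 ≤ 17, output 13 + 5 + 14 = 32.
borer + welder + bender: floor space 4 + 2 + 5 = 11 ≤ 17, output 13 + 14 + 6 = 33.
borer + welder + planer + bender: floor space 4 + 2 + 6 + 5 = 17 ≤ 17, output 13 + 14 + 2 + 6 = 35.
Best is borer, welder, planer, and bender with total output 35.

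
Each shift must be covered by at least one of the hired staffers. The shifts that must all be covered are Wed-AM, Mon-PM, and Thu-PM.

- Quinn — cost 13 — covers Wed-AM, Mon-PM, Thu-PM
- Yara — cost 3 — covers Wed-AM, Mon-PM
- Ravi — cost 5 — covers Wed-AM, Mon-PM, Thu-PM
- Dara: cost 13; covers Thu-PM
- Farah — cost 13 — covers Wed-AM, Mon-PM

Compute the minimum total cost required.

The greedy cost-per-new-shift heuristic would pick Yara and Ravi for 8, but a cheaper cover exists.
Ravi alone covers Wed-AM, Mon-PM, Thu-PM — every shift.
Total cost: 5.
No cover costs less than 5.

5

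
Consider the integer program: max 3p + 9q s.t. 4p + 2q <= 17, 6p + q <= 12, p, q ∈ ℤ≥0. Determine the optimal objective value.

72

Relaxing integrality, the LP optimum is 76.50 at (p,q) = (0, 8.5), which is not an integer point.
(p,q)=(0,8) is feasible, giving 72.
(p,q)=(0,7) is feasible, giving 63.
Maximum is 72 at (p,q)=(0,8).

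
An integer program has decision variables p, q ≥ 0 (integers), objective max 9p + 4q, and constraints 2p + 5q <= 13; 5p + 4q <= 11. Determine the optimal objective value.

Relaxing integrality, the LP optimum is 19.80 at (p,q) = (2.2, 0), which is not an integer point.
(p,q)=(2,0): 2·2+5·0=4≤13, 5·2+4·0=10≤11, objective 18.
(p,q)=(1,1): 2·1+5·1=7≤13, 5·1+4·1=9≤11, objective 13.
(p,q)=(1,0): 2·1+5·0=2≤13, 5·1+4·0=5≤11, objective 9.
No feasible integer point exceeds 18.

18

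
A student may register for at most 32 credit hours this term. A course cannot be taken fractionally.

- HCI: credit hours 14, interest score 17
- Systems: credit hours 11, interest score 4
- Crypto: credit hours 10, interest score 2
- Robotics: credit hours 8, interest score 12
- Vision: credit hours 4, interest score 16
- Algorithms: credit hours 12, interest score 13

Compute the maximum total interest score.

46

Take HCI, Vision, and Algorithms: credit hours 14 + 4 + 12 = 30 ≤ 32, interest score 17 + 16 + 13 = 46.
No other feasible combination does better.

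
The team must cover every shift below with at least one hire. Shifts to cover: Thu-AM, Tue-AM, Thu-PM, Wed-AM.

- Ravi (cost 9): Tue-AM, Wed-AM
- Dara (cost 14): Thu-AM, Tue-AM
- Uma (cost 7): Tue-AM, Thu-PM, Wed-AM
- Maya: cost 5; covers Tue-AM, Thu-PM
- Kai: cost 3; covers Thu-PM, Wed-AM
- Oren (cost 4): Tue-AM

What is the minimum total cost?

This is an integer covering problem.
The greedy cost-per-new-shift heuristic would pick Kai, Oren, and Dara for 21, but a cheaper cover exists.
Choose Dara and Kai: together they cover Thu-AM, Tue-AM, Thu-PM, Wed-AM — every shift.
Total cost: 14 + 3 = 17.
No cover costs less than 17.

17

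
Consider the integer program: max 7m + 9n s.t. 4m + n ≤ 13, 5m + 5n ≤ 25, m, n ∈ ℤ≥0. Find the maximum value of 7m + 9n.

(m,n)=(0,5) is feasible, giving 45.
(m,n)=(1,4) is feasible, giving 43.
(m,n)=(0,4) is feasible, giving 36.
No feasible integer point exceeds 45.

45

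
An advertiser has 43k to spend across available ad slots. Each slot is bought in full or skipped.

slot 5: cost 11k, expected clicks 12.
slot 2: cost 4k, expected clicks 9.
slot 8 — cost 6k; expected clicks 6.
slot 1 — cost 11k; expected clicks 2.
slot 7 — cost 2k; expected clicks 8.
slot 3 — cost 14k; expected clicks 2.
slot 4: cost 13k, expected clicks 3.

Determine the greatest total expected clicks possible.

38

This is a 0-1 knapsack instance.
Allowing fractional choices, the relaxed optimum would be about 39.3, but ad slots are indivisible.
slot 5 + slot 2 + slot 8 + slot 1 + slot 7: cost 11 + 4 + 6 + 11 + 2 = 34 ≤ 43, expected clicks 12 + 9 + 6 + 2 + 8 = 37.
slot 5 + slot 2 + slot 8 + slot 7 + slot 4: cost 11 + 4 + 6 + 2 + 13 = 36 ≤ 43, expected clicks 12 + 9 + 6 + 8 + 3 = 38.
slot 5 + slot 2 + slot 8 + slot 7 + slot 3: cost 11 + 4 + 6 + 2 + 14 = 37 ≤ 43, expected clicks 12 + 9 + 6 + 8 + 2 = 37.
Best is slot 5, slot 2, slot 8, slot 7, and slot 4 with total expected clicks 38.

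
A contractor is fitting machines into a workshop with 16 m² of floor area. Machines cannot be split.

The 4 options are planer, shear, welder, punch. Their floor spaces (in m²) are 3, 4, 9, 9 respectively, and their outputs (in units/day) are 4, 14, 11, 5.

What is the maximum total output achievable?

shear + welder: floor space 4 + 9 = 13 ≤ 16, output 14 + 11 = 25.
planer + shear + welder: floor space 3 + 4 + 9 = 16 ≤ 16, output 4 + 14 + 11 = 29.
Best is planer, shear, and welder with total output 29.

29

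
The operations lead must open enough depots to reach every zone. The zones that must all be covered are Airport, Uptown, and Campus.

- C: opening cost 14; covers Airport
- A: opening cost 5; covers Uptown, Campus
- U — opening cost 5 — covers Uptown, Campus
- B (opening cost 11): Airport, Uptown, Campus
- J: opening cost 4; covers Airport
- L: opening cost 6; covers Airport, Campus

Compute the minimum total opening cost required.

9

This is an integer covering problem.
Choose A and J: together they cover Airport, Uptown, Campus — every zone.
Total opening cost: 5 + 4 = 9.
No cover costs less than 9.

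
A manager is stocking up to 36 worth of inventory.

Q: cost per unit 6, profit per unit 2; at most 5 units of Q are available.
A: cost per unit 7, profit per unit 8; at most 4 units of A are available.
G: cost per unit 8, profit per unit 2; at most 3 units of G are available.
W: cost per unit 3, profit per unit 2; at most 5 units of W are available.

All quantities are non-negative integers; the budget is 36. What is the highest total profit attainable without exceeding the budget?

4×A and 2×W: cost 34 ≤ 36, profit 4·8 + 2·2 = 36.
3×A and 5×W: cost 36 ≤ 36, profit 3·8 + 5·2 = 34.
Best is 36.

36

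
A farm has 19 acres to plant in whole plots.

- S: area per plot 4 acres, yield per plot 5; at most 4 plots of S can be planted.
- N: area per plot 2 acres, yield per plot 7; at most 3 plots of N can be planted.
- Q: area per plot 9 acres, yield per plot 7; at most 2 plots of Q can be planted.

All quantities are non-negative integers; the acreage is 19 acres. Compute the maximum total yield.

36

This is a bounded integer knapsack.
Take 3×S and 3×N: area 18 ≤ 19, yield 3·5 + 3·7 = 36.
N has the best ratio (7/2) and is taken to its limit of 3; remaining capacity is filled optimally with the others.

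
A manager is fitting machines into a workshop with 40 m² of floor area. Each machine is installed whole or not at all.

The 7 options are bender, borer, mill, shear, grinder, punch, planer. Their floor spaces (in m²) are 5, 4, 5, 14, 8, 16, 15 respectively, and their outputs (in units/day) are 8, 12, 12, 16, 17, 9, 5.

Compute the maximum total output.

65

Allowing fractional choices, the relaxed optimum would be about 67.2, but machines are indivisible.
borer + mill + shear + grinder: floor space 4 + 5 + 14 + 8 = 31 ≤ 40, output 12 + 12 + 16 + 17 = 57.
bender + borer + mill + grinder + punch: floor space 5 + 4 + 5 + 8 + 16 = 38 ≤ 40, output 8 + 12 + 12 + 17 + 9 = 58.
bender + borer + mill + shear + grinder: floor space 5 + 4 + 5 + 14 + 8 = 36 ≤ 40, output 8 + 12 + 12 + 16 + 17 = 65.
Best is bender, borer, mill, shear, and grinder with total output 65.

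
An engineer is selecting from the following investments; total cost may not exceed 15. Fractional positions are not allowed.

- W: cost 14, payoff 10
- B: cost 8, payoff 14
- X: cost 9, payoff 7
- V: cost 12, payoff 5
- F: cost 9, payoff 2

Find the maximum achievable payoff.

Take B: cost 8 ≤ 15, payoff 14.
No other feasible combination does better.

14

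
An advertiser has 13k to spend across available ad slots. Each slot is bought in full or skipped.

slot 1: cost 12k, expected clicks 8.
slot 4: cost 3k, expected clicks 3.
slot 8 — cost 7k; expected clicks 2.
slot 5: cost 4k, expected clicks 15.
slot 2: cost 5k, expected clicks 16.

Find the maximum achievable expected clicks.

Allowing fractional choices, the relaxed optimum would be about 34.7, but ad slots are indivisible.
slot 5 + slot 2: cost 4 + 5 = 9 ≤ 13, expected clicks 15 + 16 = 31.
slot 4 + slot 5 + slot 2: cost 3 + 4 + 5 = 12 ≤ 13, expected clicks 3 + 15 + 16 = 34.
Best is slot 4, slot 5, and slot 2 with total expected clicks 34.

34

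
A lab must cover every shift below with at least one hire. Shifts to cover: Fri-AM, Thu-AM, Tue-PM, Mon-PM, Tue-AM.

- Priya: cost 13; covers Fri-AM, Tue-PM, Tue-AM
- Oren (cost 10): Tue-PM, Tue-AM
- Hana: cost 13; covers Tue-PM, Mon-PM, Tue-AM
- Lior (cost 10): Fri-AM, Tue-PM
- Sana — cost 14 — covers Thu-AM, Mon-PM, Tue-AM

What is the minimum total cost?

24

Choose Lior and Sana: together they cover Fri-AM, Thu-AM, Tue-PM, Mon-PM, Tue-AM — every shift.
Total cost: 10 + 14 = 24.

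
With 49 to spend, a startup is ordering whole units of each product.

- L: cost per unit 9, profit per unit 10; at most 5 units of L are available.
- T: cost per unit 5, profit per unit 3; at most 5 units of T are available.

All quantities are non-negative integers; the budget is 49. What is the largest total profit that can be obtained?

4×L and 2×T: cost 46 ≤ 49, profit 4·10 + 2·3 = 46.
5×L: cost 45 ≤ 49, profit 5·10 = 50.
Best is 50.

50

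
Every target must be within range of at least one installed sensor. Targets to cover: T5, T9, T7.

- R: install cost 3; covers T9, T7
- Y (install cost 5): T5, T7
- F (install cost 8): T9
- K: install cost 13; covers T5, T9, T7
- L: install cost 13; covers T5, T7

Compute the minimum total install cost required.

8

Choose R and Y: together they cover T5, T9, T7 — every target.
Total install cost: 3 + 5 = 8.
No cover costs less than 8.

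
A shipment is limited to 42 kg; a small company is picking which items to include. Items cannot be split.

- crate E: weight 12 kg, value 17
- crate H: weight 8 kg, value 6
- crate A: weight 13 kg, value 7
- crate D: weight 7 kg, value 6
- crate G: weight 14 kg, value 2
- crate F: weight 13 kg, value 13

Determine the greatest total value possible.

42

Take crate E, crate H, crate D, and crate F: weight 12 + 8 + 7 + 13 = 40 ≤ 42, value 17 + 6 + 6 + 13 = 42.
No other feasible combination does better.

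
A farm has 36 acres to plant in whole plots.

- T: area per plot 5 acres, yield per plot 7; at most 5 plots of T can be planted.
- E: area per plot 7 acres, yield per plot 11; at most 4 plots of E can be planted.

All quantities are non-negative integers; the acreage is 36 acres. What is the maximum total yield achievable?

54

3×T and 3×E: area 36 ≤ 36, yield 3·7 + 3·11 = 54.
1×T and 4×E: area 33 ≤ 36, yield 1·7 + 4·11 = 51.
Best is 54.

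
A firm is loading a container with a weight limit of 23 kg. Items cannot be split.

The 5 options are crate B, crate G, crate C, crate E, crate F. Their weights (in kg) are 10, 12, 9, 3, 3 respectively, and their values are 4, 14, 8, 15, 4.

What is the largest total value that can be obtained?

This is a 0-1 knapsack instance.
Take crate G, crate E, and crate F: weight 12 + 3 + 3 = 18 ≤ 23, value 14 + 15 + 4 = 33.
No other feasible combination does better.

33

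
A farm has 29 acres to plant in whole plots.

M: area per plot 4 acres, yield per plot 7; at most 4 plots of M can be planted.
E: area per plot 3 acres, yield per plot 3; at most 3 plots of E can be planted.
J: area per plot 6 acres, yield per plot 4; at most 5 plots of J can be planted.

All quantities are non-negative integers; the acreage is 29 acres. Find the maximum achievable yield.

M has the best ratio (7/4); taking only M gives at most 4×7 = 28 (stopped by the supply cap of 4).
Mixing does better — 4×M, 2×E, and 1×J: area 28 ≤ 29, yield 4·7 + 2·3 + 1·4 = 38.

38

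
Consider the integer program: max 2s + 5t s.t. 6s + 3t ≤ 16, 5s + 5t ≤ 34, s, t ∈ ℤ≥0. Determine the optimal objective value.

25

(s,t)=(0,5): 6·0+3·5=15≤16, 5·0+5·5=25≤34, objective 25.
(s,t)=(0,4): 6·0+3·4=12≤16, 5·0+5·4=20≤34, objective 20.
No feasible integer point exceeds 25.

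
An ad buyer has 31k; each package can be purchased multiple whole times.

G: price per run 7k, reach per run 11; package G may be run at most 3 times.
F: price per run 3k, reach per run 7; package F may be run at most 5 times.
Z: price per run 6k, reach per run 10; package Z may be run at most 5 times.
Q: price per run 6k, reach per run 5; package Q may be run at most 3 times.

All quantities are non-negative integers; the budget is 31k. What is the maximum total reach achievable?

Take 1×G, 4×F, and 2×Z: price 31 ≤ 31, reach 1·11 + 4·7 + 2·10 = 59.
No other integer combination yields more.

59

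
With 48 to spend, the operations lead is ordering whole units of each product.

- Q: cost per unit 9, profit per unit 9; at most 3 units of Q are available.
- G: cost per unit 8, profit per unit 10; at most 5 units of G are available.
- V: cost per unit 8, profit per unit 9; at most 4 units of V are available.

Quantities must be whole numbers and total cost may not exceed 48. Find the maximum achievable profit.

59

G has the best ratio (10/8); taking only G gives at most 5×10 = 50 (stopped by the supply cap of 5).
Mixing does better — 5×G and 1×V: cost 48 ≤ 48, profit 5·10 + 1·9 = 59.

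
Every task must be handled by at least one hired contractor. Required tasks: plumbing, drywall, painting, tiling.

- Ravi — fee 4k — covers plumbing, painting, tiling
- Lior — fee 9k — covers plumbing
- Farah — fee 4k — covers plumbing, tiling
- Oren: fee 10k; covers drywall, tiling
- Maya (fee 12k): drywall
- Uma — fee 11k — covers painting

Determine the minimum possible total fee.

14

Choose Ravi and Oren: together they cover plumbing, drywall, painting, tiling — every task.
Total fee: 4 + 10 = 14.
No cover costs less than 14.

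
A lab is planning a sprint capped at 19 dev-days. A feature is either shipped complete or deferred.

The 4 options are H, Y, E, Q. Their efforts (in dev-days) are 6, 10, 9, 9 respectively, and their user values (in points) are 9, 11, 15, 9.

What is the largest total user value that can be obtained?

26

Y + E: effort 10 + 9 = 19 ≤ 19, user value 11 + 15 = 26.
H + E: effort 6 + 9 = 15 ≤ 19, user value 9 + 15 = 24.
Best is Y and E with total user value 26.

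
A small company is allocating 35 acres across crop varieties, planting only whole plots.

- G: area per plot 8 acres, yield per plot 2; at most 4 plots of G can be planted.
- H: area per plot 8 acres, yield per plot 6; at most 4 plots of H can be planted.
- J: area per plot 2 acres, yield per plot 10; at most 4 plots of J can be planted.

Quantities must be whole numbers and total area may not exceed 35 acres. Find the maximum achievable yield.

This is a bounded integer knapsack.
Take 3×H and 4×J: area 32 ≤ 35, yield 3·6 + 4·10 = 58.
J has the best ratio (10/2) and is taken to its limit of 4; remaining capacity is filled optimally with the others.

58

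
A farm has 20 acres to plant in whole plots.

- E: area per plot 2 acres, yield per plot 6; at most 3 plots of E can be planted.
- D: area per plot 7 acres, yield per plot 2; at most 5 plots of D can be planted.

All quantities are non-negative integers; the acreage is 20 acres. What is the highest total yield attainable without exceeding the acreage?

22

E has the best ratio (6/2); taking only E gives at most 3×6 = 18 (stopped by the supply cap of 3).
Mixing does better — 3×E and 2×D: area 20 ≤ 20, yield 3·6 + 2·2 = 22.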